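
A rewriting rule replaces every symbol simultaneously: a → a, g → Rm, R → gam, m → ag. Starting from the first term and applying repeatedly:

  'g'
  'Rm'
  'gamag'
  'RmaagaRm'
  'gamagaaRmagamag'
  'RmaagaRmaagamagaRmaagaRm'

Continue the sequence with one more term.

Rewriting the 24 symbols of RmaagaRmaagamagaRmaagaRm one by one yields gam ag a a Rm a gam ag a a Rm a ag a Rm a gam ag a a Rm a gam ag; concatenated:

gamagaaRmagamagaaRmaagaRmagamagaaRmagamag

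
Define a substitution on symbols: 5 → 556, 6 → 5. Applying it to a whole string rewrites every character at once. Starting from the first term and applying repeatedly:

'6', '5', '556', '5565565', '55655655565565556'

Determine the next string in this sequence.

55655655565565556556556555655655565565565

φ(55655655565565556) expands symbol-by-symbol to 556 556 5 556 556 5 556 556 556 5 556 556 5 556 556 556 5; joining the 17 pieces gives the next term.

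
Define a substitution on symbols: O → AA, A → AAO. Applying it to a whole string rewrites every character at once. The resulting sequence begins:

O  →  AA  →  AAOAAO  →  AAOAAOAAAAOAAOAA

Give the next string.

Replace each of the 16 characters of AAOAAOAAAAOAAOAA in place — AAO AAO AA AAO AAO AA AAO AAO AAO AAO AA AAO AAO AA AAO AAO — and concatenate.

AAOAAOAAAAOAAOAAAAOAAOAAOAAOAAAAOAAOAAAAOAAO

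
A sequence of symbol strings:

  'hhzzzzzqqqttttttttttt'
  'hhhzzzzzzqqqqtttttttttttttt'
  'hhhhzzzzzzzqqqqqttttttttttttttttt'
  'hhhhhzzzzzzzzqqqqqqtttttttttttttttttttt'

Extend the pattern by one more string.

Each string has the form h^{n-1} z^{n+2} q^{n} t^{3n+2}, where the shown terms are n = 3, 4, 5, 6.
At n = 7 the blocks have lengths 6, 9, 7, 23.

hhhhhhzzzzzzzzzqqqqqqqttttttttttttttttttttttt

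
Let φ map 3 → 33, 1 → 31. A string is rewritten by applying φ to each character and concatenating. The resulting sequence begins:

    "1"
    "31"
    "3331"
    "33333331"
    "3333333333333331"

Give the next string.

Applying the rule to each of the 16 symbols of 3333333333333331 gives the pieces 33 33 33 33 33 33 33 33 33 33 33 33 33 33 33 31, which concatenate to the answer.

33333333333333333333333333333331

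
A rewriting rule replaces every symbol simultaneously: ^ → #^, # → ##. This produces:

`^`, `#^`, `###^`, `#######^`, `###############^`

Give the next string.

###############################^

Replace each of the 16 characters of ###############^ in place — ## ## ## ## ## ## ## ## ## ## ## ## ## ## ## #^ — and concatenate.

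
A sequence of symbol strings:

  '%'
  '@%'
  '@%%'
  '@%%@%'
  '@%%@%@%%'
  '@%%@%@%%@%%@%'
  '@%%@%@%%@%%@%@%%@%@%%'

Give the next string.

@%%@%@%%@%%@%@%%@%@%%@%%@%@%%@%%@%

Each term (from the third on) is the previous term followed by the one before it: term 3 = @%·% = @%%.
The next term joins @%%@%@%%@%%@%@%%@%@%% and @%%@%@%%@%%@%.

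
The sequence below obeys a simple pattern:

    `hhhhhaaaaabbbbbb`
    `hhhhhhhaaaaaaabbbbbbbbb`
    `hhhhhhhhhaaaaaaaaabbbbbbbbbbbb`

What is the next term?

Term n consists of 2n+1 h's, followed by 2n+1 a's, followed by 3n b's, where the shown terms are n = 2, 3, 4.
Setting n = 5 gives 11, 11, 15 characters in each block.

hhhhhhhhhhhaaaaaaaaaaabbbbbbbbbbbbbbb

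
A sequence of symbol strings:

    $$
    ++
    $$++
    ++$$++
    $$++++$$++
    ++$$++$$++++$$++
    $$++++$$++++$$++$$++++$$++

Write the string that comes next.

Each term (from the third on) is the two preceding terms concatenated in order: term 3 = $$·++ = $$++.
Continuing: ++$$++$$++++$$++ · $$++++$$++++$$++$$++++$$++ gives term 8.

++$$++$$++++$$++$$++++$$++++$$++$$++++$$++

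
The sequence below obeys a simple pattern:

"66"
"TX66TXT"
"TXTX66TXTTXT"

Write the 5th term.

Each term wraps the previous one in TX on the left and TXT on the right.
From TXTX66TXTTXT, 2 further steps: TXTX66TXTTXT → TXTXTX66TXTTXTTXT → (answer).

TXTXTXTX66TXTTXTTXTTXT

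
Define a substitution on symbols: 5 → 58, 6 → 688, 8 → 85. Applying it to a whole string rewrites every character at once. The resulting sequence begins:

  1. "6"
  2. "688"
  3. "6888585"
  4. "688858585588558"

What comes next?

Replace each of the 15 characters of 688858585588558 in place — 688 85 85 85 58 85 58 85 58 58 85 85 58 58 85 — and concatenate.

6888585855885588558588585585885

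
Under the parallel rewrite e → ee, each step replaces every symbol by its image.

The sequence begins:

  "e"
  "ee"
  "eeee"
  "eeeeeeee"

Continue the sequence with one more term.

Expanding eeeeeeee: e→ee, e→ee, e→ee, e→ee, e→ee, e→ee, e→ee, e→ee. Concatenated: ee ee ee ee ee ee ee ee.

eeeeeeeeeeeeeeee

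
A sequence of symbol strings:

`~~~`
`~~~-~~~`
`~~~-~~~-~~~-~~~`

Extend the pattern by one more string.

s(k+1) = s(k)·-·s(k) — each term doubles the last with '-' between the halves.
Doubling ~~~-~~~-~~~-~~~ with '-' between the halves:

~~~-~~~-~~~-~~~-~~~-~~~-~~~-~~~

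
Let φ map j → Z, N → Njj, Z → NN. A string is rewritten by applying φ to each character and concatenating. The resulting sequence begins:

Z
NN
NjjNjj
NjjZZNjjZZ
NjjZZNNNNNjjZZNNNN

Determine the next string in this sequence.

Applying the rule to each of the 18 symbols of NjjZZNNNNNjjZZNNNN gives the pieces Njj Z Z NN NN Njj Njj Njj Njj Njj Z Z NN NN Njj Njj Njj Njj, which concatenate to the answer.

NjjZZNNNNNjjNjjNjjNjjNjjZZNNNNNjjNjjNjjNjj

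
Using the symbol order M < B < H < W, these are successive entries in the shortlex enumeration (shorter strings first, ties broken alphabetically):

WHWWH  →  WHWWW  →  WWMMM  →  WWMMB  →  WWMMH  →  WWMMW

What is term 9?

WWMBH

Stepping forward 3 times from WWMMW: WWMMW → WWMBM → WWMBB, then the target.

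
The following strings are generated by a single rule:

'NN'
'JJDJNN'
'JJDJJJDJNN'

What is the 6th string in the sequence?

The strings grow by a fixed prefix JJDJ each time.
From JJDJJJDJNN, 3 further steps: JJDJJJDJNN → JJDJJJDJJJDJNN → JJDJJJDJJJDJJJDJNN → (answer).

JJDJJJDJJJDJJJDJJJDJNN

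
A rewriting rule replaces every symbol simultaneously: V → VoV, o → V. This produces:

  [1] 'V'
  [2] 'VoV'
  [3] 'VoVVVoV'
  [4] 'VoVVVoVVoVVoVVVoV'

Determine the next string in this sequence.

VoVVVoVVoVVoVVVoVVoVVVoVVoVVVoVVoVVoVVVoV

φ(VoVVVoVVoVVoVVVoV) expands symbol-by-symbol to VoV V VoV VoV VoV V VoV VoV V VoV VoV V VoV VoV VoV V VoV; joining the 17 pieces gives the next term.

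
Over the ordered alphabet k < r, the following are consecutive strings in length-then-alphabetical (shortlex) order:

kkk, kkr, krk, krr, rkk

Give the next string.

Find the rightmost character of rkk below r, bump it to the next letter, and reset everything to its right to k.

rkr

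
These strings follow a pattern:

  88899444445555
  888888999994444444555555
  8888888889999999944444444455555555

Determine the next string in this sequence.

Term n consists of 3n 8's, followed by 3n-1 9's, followed by 2n+3 4's, followed by 2n+2 5's (n = 1, 2, …).
At n = 4 the blocks have lengths 12, 11, 11, 10.

88888888888899999999999444444444445555555555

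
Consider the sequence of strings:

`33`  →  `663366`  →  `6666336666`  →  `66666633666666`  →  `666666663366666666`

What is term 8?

666666666666663366666666666666

Each term wraps the previous one in 66 on the left and 66 on the right.
From 666666663366666666, 3 further steps: 666666663366666666 → 6666666666336666666666 → 66666666666633666666666666 → (answer).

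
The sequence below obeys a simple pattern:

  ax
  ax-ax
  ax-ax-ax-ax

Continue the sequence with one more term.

Each string is two copies of the previous one joined by '-'.
Doubling ax-ax-ax-ax with '-' between the halves:

ax-ax-ax-ax-ax-ax-ax-ax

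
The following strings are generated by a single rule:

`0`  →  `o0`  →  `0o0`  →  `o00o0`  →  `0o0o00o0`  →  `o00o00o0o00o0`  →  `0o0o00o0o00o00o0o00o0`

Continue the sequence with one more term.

This is a Fibonacci-style word recurrence s(k) = s(k−2)·s(k−1): e.g. 0·o0 = 0o0.
So term 8 is o00o00o0o00o0·0o0o00o0o00o00o0o00o0.

o00o00o0o00o00o0o00o0o00o00o0o00o0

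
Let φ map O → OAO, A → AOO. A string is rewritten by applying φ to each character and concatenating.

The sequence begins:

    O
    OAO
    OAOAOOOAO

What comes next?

OAOAOOOAOAOOOAOOAOOAOAOOOAO

Expanding OAOAOOOAO: O→OAO, A→AOO, O→OAO, A→AOO, O→OAO, O→OAO, O→OAO, A→AOO, O→OAO. Concatenated: OAO AOO OAO AOO OAO OAO OAO AOO OAO.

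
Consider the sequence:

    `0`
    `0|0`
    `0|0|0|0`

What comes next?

0|0|0|0|0|0|0|0

Each string is two copies of the previous one joined by '|'.
One more doubling of 0|0|0|0 gives the answer.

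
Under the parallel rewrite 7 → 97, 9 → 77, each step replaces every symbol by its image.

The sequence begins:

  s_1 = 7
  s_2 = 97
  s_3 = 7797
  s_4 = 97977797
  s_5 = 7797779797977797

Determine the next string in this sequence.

φ(7797779797977797) expands symbol-by-symbol to 97 97 77 97 97 97 77 97 77 97 77 97 97 97 77 97; joining the 16 pieces gives the next term.

97977797979777977797779797977797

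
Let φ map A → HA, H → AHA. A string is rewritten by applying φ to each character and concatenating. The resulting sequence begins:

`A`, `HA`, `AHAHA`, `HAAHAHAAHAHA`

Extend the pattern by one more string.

Rewriting each symbol of HAAHAHAAHAHA: H→AHA, A→HA, A→HA, H→AHA, A→HA, H→AHA, A→HA, A→HA, H→AHA, A→HA, H→AHA, A→HA, which concatenates to AHA HA HA AHA HA AHA HA HA AHA HA AHA HA.

AHAHAHAAHAHAAHAHAHAAHAHAAHAHA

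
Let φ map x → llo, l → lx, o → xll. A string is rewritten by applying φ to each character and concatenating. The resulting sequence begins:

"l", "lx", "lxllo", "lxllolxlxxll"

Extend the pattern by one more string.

Rewriting each symbol of lxllolxlxxll: l→lx, x→llo, l→lx, l→lx, o→xll, l→lx, x→llo, l→lx, x→llo, x→llo, l→lx, l→lx, which concatenates to lx llo lx lx xll lx llo lx llo llo lx lx.

lxllolxlxxlllxllolxllollolxlx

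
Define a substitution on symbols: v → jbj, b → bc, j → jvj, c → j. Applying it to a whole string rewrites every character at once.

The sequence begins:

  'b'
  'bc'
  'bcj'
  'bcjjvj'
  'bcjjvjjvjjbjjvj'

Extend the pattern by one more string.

Replace each of the 15 characters of bcjjvjjvjjbjjvj in place — bc j jvj jvj jbj jvj jvj jbj jvj jvj bc jvj jvj jbj jvj — and concatenate.

bcjjvjjvjjbjjvjjvjjbjjvjjvjbcjvjjvjjbjjvj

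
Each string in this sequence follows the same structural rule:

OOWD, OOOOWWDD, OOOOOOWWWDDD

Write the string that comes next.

OOOOOOOOWWWWDDDD

Reading off run lengths: O runs 2, 4, 6; W runs 1, 2, 3; D runs 1, 2, 3 — each is linear in n (n = 1, 2, …).
Setting n = 4 gives 8, 4, 4 characters in each block.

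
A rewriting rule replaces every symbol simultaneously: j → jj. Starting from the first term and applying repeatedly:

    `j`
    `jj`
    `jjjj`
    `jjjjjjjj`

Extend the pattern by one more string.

Apply φ to jjjjjjjj symbol by symbol: j→jj, j→jj, j→jj, j→jj, j→jj, j→jj, j→jj, j→jj; joined: jj jj jj jj jj jj jj jj.

jjjjjjjjjjjjjjjj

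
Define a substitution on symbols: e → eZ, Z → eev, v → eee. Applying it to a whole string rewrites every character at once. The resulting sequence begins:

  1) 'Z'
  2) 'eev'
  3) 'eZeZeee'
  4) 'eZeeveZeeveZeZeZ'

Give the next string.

Rewriting the 16 symbols of eZeeveZeeveZeZeZ one by one yields eZ eev eZ eZ eee eZ eev eZ eZ eee eZ eev eZ eev eZ eev; concatenated:

eZeeveZeZeeeeZeeveZeZeeeeZeeveZeeveZeev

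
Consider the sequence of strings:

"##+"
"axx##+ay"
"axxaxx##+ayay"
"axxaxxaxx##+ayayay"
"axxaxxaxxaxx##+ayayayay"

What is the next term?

s(k+1) = axx·s(k)·ay, so each term gains axx as a prefix and ay as a suffix.
So the next term is axx·axxaxxaxxaxx##+ayayayay·ay.

axxaxxaxxaxxaxx##+ayayayayay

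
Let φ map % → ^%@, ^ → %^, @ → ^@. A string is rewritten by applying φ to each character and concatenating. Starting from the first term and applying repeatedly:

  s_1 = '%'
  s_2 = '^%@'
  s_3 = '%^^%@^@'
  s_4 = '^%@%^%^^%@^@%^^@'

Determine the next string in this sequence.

Rewriting the 16 symbols of ^%@%^%^^%@^@%^^@ one by one yields %^ ^%@ ^@ ^%@ %^ ^%@ %^ %^ ^%@ ^@ %^ ^@ ^%@ %^ %^ ^@; concatenated:

%^^%@^@^%@%^^%@%^%^^%@^@%^^@^%@%^%^^@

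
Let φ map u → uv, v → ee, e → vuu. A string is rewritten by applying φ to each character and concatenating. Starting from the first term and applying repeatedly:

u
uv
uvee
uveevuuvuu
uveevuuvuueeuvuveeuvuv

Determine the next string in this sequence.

Applying the rule to each of the 22 symbols of uveevuuvuueeuvuveeuvuv gives the pieces uv ee vuu vuu ee uv uv ee uv uv vuu vuu uv ee uv ee vuu vuu uv ee uv ee, which concatenate to the answer.

uveevuuvuueeuvuveeuvuvvuuvuuuveeuveevuuvuuuveeuvee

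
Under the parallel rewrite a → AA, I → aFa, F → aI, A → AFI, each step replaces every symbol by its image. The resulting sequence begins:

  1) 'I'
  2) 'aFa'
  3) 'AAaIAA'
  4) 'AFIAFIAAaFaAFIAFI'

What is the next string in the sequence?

Rewriting the 17 symbols of AFIAFIAAaFaAFIAFI one by one yields AFI aI aFa AFI aI aFa AFI AFI AA aI AA AFI aI aFa AFI aI aFa; concatenated:

AFIaIaFaAFIaIaFaAFIAFIAAaIAAAFIaIaFaAFIaIaFa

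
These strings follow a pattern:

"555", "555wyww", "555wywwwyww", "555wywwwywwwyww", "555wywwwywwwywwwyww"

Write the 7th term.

The strings grow by a fixed suffix wyww each time.
From 555wywwwywwwywwwyww, 2 further steps: 555wywwwywwwywwwyww → 555wywwwywwwywwwywwwyww → (answer).

555wywwwywwwywwwywwwywwwyww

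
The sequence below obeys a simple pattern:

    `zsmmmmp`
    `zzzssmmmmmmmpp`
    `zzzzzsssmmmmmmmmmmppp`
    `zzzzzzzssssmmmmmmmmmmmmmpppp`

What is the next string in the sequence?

The n-th term is 2n-1 z's then n s's then 3n+1 m's then n p's (n = 1, 2, …).
For the next term, n = 5, so the run lengths are 9, 5, 16, 5.

zzzzzzzzzsssssmmmmmmmmmmmmmmmmppppp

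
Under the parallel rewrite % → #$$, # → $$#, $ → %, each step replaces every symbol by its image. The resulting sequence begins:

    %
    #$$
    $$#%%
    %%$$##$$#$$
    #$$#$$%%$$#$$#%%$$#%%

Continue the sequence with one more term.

$$#%%$$#%%#$$#$$%%$$#%%$$##$$#$$%%$$##$$#$$

Applying the rule to each of the 21 symbols of #$$#$$%%$$#$$#%%$$#%% gives the pieces $$# % % $$# % % #$$ #$$ % % $$# % % $$# #$$ #$$ % % $$# #$$ #$$, which concatenate to the answer.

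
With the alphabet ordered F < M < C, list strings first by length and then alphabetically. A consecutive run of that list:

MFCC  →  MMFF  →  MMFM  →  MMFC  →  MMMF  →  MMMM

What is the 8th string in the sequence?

Advancing 2 positions from MMMM through MMMM → MMMC reaches term 8.

MMCF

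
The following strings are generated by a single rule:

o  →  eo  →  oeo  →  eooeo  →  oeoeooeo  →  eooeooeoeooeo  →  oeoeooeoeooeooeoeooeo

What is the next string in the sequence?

From term 3 onward, concatenate the second-to-last term with the last: o·eo = oeo, eo·oeo = eooeo, …
Continuing: eooeooeoeooeo · oeoeooeoeooeooeoeooeo gives term 8.

eooeooeoeooeooeoeooeoeooeooeoeooeo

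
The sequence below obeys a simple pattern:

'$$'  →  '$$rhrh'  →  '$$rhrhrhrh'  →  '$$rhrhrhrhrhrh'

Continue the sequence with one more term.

Each term is the previous one with rhrh appended.
So the next term is $$rhrhrhrhrhrh·rhrh.

$$rhrhrhrhrhrhrhrh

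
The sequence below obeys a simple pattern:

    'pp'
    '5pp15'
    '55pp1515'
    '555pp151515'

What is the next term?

5555pp15151515

s(k+1) = 5·s(k)·15, so each term gains 5 as a prefix and 15 as a suffix.
So the next term is 5·555pp151515·15.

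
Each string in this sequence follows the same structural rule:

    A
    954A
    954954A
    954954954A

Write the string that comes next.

Each term is the previous one with 954 prepended.
Applying this once more to 954954954A:

954954954954A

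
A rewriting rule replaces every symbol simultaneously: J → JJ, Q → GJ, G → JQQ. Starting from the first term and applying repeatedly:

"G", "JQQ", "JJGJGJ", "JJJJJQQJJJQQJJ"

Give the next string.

JJJJJJJJJJGJGJJJJJJJGJGJJJJJ

Applying the rule to each of the 14 symbols of JJJJJQQJJJQQJJ gives the pieces JJ JJ JJ JJ JJ GJ GJ JJ JJ JJ GJ GJ JJ JJ, which concatenate to the answer.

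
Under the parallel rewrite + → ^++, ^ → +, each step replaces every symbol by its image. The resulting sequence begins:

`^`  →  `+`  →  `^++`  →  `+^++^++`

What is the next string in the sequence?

^+++^++^+++^++^++

Expanding +^++^++: +→^++, ^→+, +→^++, +→^++, ^→+, +→^++, +→^++. Concatenated: ^++ + ^++ ^++ + ^++ ^++.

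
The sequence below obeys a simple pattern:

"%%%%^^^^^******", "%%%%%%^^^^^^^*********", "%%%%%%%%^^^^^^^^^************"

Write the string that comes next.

Reading off run lengths: % runs 4, 6, 8; ^ runs 5, 7, 9; * runs 6, 9, 12 — each is linear in n, where the shown terms are n = 2, 3, 4.
Setting n = 5 gives 10, 11, 15 characters in each block.

%%%%%%%%%%^^^^^^^^^^^***************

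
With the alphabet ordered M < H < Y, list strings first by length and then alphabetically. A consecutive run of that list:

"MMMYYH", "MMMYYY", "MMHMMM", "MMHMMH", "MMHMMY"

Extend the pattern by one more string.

MMHMHM

Find the rightmost character of MMHMMY below Y, bump it to the next letter, and reset everything to its right to M.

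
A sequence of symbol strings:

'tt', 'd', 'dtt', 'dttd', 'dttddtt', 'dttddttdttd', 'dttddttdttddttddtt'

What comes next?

dttddttdttddttddttdttddttdttd

Each term (from the third on) is the previous term followed by the one before it: term 3 = d·tt = dtt.
Continuing: dttddttdttddttddtt · dttddttdttd gives term 8.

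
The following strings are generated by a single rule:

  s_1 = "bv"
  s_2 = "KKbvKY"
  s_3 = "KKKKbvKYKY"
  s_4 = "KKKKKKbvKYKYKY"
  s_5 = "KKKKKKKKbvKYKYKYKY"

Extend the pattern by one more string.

KKKKKKKKKKbvKYKYKYKYKY

Every step adds KK to the front and KY to the end of the previous string.
One more step from KKKKKKKKbvKYKYKYKY gives the answer.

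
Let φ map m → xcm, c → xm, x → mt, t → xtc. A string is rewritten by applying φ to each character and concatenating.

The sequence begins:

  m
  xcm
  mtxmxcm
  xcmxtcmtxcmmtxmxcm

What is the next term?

Applying the rule to each of the 18 symbols of xcmxtcmtxcmmtxmxcm gives the pieces mt xm xcm mt xtc xm xcm xtc mt xm xcm xcm xtc mt xcm mt xm xcm, which concatenate to the answer.

mtxmxcmmtxtcxmxcmxtcmtxmxcmxcmxtcmtxcmmtxmxcm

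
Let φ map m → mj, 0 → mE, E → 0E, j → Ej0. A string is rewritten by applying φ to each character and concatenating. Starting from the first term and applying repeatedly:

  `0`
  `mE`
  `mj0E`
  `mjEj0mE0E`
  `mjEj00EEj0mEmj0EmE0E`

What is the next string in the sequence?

mjEj00EEj0mEmE0E0EEj0mEmj0EmjEj0mE0Emj0EmE0E

φ(mjEj00EEj0mEmj0EmE0E) expands symbol-by-symbol to mj Ej0 0E Ej0 mE mE 0E 0E Ej0 mE mj 0E mj Ej0 mE 0E mj 0E mE 0E; joining the 20 pieces gives the next term.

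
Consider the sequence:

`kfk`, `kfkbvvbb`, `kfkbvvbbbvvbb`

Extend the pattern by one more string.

kfkbvvbbbvvbbbvvbb

Every step adds bvvbb to the end: s(k+1) = s(k)·bvvbb.
So the next term is kfkbvvbbbvvbb·bvvbb.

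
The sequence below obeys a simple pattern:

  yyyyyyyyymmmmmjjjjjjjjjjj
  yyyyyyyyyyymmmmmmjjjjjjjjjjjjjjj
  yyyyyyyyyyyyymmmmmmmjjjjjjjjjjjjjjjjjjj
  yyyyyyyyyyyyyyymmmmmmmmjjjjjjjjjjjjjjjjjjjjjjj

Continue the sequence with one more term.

The n-th term is 2n+3 y's then n+2 m's then 4n-1 j's, where the shown terms are n = 3, 4, 5, 6.
At n = 7 the blocks have lengths 17, 9, 27.

yyyyyyyyyyyyyyyyymmmmmmmmmjjjjjjjjjjjjjjjjjjjjjjjjjjj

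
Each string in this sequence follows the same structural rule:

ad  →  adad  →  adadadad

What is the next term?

Every step duplicates the string.
Doubling adadadad:

adadadadadadadad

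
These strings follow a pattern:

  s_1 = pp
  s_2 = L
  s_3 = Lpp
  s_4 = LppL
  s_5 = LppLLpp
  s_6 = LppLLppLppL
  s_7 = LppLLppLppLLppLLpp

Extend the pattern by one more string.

From term 3 onward, concatenate the last term with the second-to-last: L·pp = Lpp, Lpp·L = LppL, …
The next term joins LppLLppLppLLppLLpp and LppLLppLppL.

LppLLppLppLLppLLppLppLLppLppL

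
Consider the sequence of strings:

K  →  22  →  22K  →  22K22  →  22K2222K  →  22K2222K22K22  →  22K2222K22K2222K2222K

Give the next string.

22K2222K22K2222K2222K22K2222K22K22

This is a Fibonacci-style word recurrence s(k) = s(k−1)·s(k−2): e.g. 22·K = 22K.
Continuing: 22K2222K22K2222K2222K · 22K2222K22K22 gives term 8.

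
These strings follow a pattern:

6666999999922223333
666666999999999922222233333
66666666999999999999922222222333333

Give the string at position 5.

666666666666999999999999999999922222222222233333333

Each string has the form 6^{2n} 9^{3n+1} 2^{2n} 3^{n+2}, where the shown terms are n = 2, 3, 4.
Setting n = 6 gives 12, 19, 12, 8 characters in each block.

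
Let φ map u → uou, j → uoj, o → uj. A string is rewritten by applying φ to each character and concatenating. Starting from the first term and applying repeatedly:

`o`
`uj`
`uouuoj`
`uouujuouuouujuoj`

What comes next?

Rewriting the 16 symbols of uouujuouuouujuoj one by one yields uou uj uou uou uoj uou uj uou uou uj uou uou uoj uou uj uoj; concatenated:

uouujuouuouuojuouujuouuouujuouuouuojuouujuoj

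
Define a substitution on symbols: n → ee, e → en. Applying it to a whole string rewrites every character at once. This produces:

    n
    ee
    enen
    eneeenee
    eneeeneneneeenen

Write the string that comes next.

Applying the rule to each of the 16 symbols of eneeeneneneeenen gives the pieces en ee en en en ee en ee en ee en en en ee en ee, which concatenate to the answer.

eneeeneneneeeneeeneeeneneneeenee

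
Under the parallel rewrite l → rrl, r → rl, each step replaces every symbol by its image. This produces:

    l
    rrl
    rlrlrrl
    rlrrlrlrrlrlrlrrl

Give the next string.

φ(rlrrlrlrrlrlrlrrl) expands symbol-by-symbol to rl rrl rl rl rrl rl rrl rl rl rrl rl rrl rl rrl rl rl rrl; joining the 17 pieces gives the next term.

rlrrlrlrlrrlrlrrlrlrlrrlrlrrlrlrrlrlrlrrl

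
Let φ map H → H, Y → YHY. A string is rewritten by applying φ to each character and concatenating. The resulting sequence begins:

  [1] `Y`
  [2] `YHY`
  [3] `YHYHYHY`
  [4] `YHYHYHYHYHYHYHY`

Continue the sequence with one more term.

Rewriting the 15 symbols of YHYHYHYHYHYHYHY one by one yields YHY H YHY H YHY H YHY H YHY H YHY H YHY H YHY; concatenated:

YHYHYHYHYHYHYHYHYHYHYHYHYHYHYHY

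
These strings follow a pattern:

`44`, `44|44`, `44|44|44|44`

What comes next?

Each string is two copies of the previous one joined by '|'.
So the next term is two copies of 44|44|44|44 with '|' between the halves.

44|44|44|44|44|44|44|44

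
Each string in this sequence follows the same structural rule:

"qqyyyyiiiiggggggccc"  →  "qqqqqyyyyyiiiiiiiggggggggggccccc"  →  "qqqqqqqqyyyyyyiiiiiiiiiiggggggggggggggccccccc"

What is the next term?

qqqqqqqqqqqyyyyyyyiiiiiiiiiiiiiggggggggggggggggggccccccccc

Term n consists of 3n-1 q's, followed by n+3 y's, followed by 3n+1 i's, followed by 4n+2 g's, followed by 2n+1 c's (n = 1, 2, …).
At n = 4 the blocks have lengths 11, 7, 13, 18, 9.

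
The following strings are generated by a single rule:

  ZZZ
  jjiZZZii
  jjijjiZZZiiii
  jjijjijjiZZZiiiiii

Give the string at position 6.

jjijjijjijjijjiZZZiiiiiiiiii

Each term wraps the previous one in jji on the left and ii on the right.
From jjijjijjiZZZiiiiii, 2 further steps: jjijjijjiZZZiiiiii → jjijjijjijjiZZZiiiiiiii → (answer).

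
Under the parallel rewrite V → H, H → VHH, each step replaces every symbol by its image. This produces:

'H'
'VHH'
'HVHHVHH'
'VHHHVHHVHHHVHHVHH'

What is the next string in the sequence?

Applying the rule to each of the 17 symbols of VHHHVHHVHHHVHHVHH gives the pieces H VHH VHH VHH H VHH VHH H VHH VHH VHH H VHH VHH H VHH VHH, which concatenate to the answer.

HVHHVHHVHHHVHHVHHHVHHVHHVHHHVHHVHHHVHHVHH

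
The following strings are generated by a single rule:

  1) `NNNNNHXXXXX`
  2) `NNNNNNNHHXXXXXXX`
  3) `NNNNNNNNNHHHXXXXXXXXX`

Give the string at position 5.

Each string has the form N^{2n+1} H^{n-1} X^{2n+1}, where the shown terms are n = 2, 3, 4.
For term 5, n = 6, so the run lengths are 13, 5, 13.

NNNNNNNNNNNNNHHHHHXXXXXXXXXXXXX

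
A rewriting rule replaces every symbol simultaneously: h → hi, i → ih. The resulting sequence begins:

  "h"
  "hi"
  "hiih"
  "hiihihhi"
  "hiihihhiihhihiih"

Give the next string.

Replace each of the 16 characters of hiihihhiihhihiih in place — hi ih ih hi ih hi hi ih ih hi hi ih hi ih ih hi — and concatenate.

hiihihhiihhihiihihhihiihhiihihhi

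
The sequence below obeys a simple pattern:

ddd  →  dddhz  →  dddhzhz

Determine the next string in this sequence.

dddhzhzhz

The strings grow by a fixed suffix hz each time.
One more step from dddhzhz gives the answer.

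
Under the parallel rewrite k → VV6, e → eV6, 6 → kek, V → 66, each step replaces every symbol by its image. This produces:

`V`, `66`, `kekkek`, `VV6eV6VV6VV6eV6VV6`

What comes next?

6666kekeV666kek6666kek6666kekeV666kek6666kek

Replace each of the 18 characters of VV6eV6VV6VV6eV6VV6 in place — 66 66 kek eV6 66 kek 66 66 kek 66 66 kek eV6 66 kek 66 66 kek — and concatenate.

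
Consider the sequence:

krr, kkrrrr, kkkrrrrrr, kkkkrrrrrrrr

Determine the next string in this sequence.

kkkkkrrrrrrrrrr

Reading off run lengths: k runs 1, 2, 3, 4; r runs 2, 4, 6, 8 — each is linear in n (n = 1, 2, …).
Setting n = 5 gives 5, 10 characters in each block.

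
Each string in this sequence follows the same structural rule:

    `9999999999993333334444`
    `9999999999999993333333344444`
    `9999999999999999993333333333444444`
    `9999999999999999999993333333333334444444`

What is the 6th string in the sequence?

9999999999999999999999999993333333333333333444444444

Each string has the form 9^{3n+3} 3^{2n} 4^{n+1}, where the shown terms are n = 3, 4, 5, 6.
For term 6, n = 8, so the run lengths are 27, 16, 9.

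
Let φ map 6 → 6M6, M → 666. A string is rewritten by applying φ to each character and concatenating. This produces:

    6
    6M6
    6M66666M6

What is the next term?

Apply φ to 6M66666M6 symbol by symbol: 6→6M6, M→666, 6→6M6, 6→6M6, 6→6M6, 6→6M6, 6→6M6, M→666, 6→6M6; joined: 6M6 666 6M6 6M6 6M6 6M6 6M6 666 6M6.

6M66666M66M66M66M66M66666M6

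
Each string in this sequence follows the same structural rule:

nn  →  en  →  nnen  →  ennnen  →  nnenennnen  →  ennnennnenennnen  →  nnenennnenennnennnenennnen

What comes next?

This is a Fibonacci-style word recurrence s(k) = s(k−2)·s(k−1): e.g. nn·en = nnen.
Continuing: ennnennnenennnen · nnenennnenennnennnenennnen gives term 8.

ennnennnenennnennnenennnenennnennnenennnen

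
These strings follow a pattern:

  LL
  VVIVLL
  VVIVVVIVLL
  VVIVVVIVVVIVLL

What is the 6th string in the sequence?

VVIVVVIVVVIVVVIVVVIVLL

Every step adds VVIV at the front: s(k+1) = VVIV·s(k).
From VVIVVVIVVVIVLL, 2 further steps: VVIVVVIVVVIVLL → VVIVVVIVVVIVVVIVLL → (answer).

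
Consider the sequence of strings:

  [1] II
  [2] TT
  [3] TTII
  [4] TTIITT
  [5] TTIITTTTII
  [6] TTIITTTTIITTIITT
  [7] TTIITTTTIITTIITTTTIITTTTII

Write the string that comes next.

TTIITTTTIITTIITTTTIITTTTIITTIITTTTIITTIITT

Each term (from the third on) is the previous term followed by the one before it: term 3 = TT·II = TTII.
So term 8 is TTIITTTTIITTIITTTTIITTTTII·TTIITTTTIITTIITT.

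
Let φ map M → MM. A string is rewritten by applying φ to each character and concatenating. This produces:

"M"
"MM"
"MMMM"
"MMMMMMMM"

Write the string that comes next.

MMMMMMMMMMMMMMMM

Rewriting each symbol of MMMMMMMM: M→MM, M→MM, M→MM, M→MM, M→MM, M→MM, M→MM, M→MM, which concatenates to MM MM MM MM MM MM MM MM.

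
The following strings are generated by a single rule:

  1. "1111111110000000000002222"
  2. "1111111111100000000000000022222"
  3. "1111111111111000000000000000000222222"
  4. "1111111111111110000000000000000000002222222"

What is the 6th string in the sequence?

1111111111111111111000000000000000000000000000222222222

The n-th term is 2n+3 1's then 3n+3 0's then n+1 2's, where the shown terms are n = 3, 4, 5, 6.
Setting n = 8 gives 19, 27, 9 characters in each block.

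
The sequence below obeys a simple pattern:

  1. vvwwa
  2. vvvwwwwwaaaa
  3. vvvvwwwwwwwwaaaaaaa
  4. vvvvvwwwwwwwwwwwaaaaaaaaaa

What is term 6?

vvvvvvvwwwwwwwwwwwwwwwwwaaaaaaaaaaaaaaaa

Each string has the form v^{n+1} w^{3n-1} a^{3n-2} (n = 1, 2, …).
Setting n = 6 gives 7, 17, 16 characters in each block.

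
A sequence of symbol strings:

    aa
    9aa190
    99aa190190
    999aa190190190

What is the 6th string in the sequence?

s(k+1) = 9·s(k)·190, so each term gains 9 as a prefix and 190 as a suffix.
From 999aa190190190, 2 further steps: 999aa190190190 → 9999aa190190190190 → (answer).

99999aa190190190190190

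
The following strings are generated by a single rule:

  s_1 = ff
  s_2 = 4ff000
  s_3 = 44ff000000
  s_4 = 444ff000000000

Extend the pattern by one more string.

Each term wraps the previous one in 4 on the left and 000 on the right.
Applying this once more to 444ff000000000:

4444ff000000000000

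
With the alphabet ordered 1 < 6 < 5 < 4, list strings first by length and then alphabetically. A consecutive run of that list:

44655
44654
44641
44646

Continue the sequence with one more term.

44645

Treat 44646 as a base-4 numeral over the given alphabet and add one, carrying through any trailing 4's.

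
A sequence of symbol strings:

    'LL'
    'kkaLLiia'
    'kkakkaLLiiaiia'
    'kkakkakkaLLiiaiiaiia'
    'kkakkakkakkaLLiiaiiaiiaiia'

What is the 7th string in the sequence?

kkakkakkakkakkakkaLLiiaiiaiiaiiaiiaiia

Each term wraps the previous one in kka on the left and iia on the right.
From kkakkakkakkaLLiiaiiaiiaiia, 2 further steps: kkakkakkakkaLLiiaiiaiiaiia → kkakkakkakkakkaLLiiaiiaiiaiiaiia → (answer).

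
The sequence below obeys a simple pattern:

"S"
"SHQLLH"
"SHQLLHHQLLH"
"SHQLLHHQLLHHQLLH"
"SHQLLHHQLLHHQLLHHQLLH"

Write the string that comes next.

SHQLLHHQLLHHQLLHHQLLHHQLLH

The strings grow by a fixed suffix HQLLH each time.
One more step from SHQLLHHQLLHHQLLHHQLLH gives the answer.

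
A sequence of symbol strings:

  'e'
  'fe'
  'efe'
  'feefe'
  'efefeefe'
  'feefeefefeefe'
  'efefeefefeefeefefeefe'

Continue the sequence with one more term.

feefeefefeefeefefeefefeefeefefeefe

From term 3 onward, concatenate the second-to-last term with the last: e·fe = efe, fe·efe = feefe, …
So term 8 is feefeefefeefe·efefeefefeefeefefeefe.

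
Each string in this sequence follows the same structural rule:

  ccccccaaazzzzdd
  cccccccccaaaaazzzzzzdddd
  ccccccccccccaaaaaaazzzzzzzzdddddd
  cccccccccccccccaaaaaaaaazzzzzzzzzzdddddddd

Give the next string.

Reading off run lengths: c runs 6, 9, 12, 15; a runs 3, 5, 7, 9; z runs 4, 6, 8, 10; d runs 2, 4, 6, 8 — each is linear in n (n = 1, 2, …).
For the next term, n = 5, so the run lengths are 18, 11, 12, 10.

ccccccccccccccccccaaaaaaaaaaazzzzzzzzzzzzdddddddddd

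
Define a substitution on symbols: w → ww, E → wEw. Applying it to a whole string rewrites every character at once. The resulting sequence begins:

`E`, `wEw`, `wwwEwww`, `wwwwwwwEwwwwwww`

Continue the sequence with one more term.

Rewriting the 15 symbols of wwwwwwwEwwwwwww one by one yields ww ww ww ww ww ww ww wEw ww ww ww ww ww ww ww; concatenated:

wwwwwwwwwwwwwwwEwwwwwwwwwwwwwww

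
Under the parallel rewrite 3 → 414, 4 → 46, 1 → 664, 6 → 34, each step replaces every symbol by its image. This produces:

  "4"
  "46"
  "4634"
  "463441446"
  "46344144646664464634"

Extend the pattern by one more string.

4634414464666446463446343434464634463441446

φ(46344144646664464634) expands symbol-by-symbol to 46 34 414 46 46 664 46 46 34 46 34 34 34 46 46 34 46 34 414 46; joining the 20 pieces gives the next term.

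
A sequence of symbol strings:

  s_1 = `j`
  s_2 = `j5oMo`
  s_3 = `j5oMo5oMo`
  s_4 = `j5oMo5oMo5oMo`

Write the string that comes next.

j5oMo5oMo5oMo5oMo

The strings grow by a fixed suffix 5oMo each time.
So the next term is j5oMo5oMo5oMo·5oMo.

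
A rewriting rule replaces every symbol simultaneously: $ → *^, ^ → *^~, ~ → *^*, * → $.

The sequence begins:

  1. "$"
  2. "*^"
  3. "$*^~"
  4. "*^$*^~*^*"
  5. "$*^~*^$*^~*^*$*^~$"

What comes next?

*^$*^~*^*$*^~*^$*^~*^*$*^~$*^$*^~*^**^

Replace each of the 18 characters of $*^~*^$*^~*^*$*^~$ in place — *^ $ *^~ *^* $ *^~ *^ $ *^~ *^* $ *^~ $ *^ $ *^~ *^* *^ — and concatenate.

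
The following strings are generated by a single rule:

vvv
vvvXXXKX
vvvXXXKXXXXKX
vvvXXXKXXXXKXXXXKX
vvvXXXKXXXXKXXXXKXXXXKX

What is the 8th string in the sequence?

The strings grow by a fixed suffix XXXKX each time.
From vvvXXXKXXXXKXXXXKXXXXKX, 3 further steps: vvvXXXKXXXXKXXXXKXXXXKX → vvvXXXKXXXXKXXXXKXXXXKXXXXKX → vvvXXXKXXXXKXXXXKXXXXKXXXXKXXXXKX → (answer).

vvvXXXKXXXXKXXXXKXXXXKXXXXKXXXXKXXXXKX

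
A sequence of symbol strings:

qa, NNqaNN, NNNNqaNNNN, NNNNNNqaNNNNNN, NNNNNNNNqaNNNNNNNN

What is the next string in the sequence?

NNNNNNNNNNqaNNNNNNNNNN

Every step adds NN to the front and NN to the end of the previous string.
So the next term is NN·NNNNNNNNqaNNNNNNNN·NN.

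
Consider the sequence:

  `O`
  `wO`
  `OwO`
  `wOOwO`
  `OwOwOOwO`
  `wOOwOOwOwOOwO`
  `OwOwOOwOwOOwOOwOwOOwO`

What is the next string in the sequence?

This is a Fibonacci-style word recurrence s(k) = s(k−2)·s(k−1): e.g. O·wO = OwO.
The next term joins wOOwOOwOwOOwO and OwOwOOwOwOOwOOwOwOOwO.

wOOwOOwOwOOwOOwOwOOwOwOOwOOwOwOOwO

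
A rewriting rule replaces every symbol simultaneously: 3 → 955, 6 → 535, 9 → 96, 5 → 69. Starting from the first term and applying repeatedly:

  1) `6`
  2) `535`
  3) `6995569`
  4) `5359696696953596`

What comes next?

699556996535965355359653596699556996535

Replace each of the 16 characters of 5359696696953596 in place — 69 955 69 96 535 96 535 535 96 535 96 69 955 69 96 535 — and concatenate.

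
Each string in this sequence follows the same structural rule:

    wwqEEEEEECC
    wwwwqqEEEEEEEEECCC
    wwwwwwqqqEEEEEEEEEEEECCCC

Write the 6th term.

wwwwwwwwwwwwqqqqqqEEEEEEEEEEEEEEEEEEEEECCCCCCC

The n-th term is 2n-2 w's then n-1 q's then 3n E's then n C's, where the shown terms are n = 2, 3, 4.
Setting n = 7 gives 12, 6, 21, 7 characters in each block.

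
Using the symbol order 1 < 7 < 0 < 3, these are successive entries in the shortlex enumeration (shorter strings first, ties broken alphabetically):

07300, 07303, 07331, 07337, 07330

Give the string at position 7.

Stepping forward 2 times from 07330: 07330 → 07333, then the target.

00111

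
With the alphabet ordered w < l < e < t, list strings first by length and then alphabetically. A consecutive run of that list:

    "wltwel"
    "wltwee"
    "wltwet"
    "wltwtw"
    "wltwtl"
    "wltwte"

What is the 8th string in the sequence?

Continuing the enumeration 2 steps past wltwte: wltwte → wltwtt → (answer).

wltlww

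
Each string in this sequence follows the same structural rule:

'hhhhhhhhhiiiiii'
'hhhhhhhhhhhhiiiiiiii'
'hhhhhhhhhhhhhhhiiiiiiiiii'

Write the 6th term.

hhhhhhhhhhhhhhhhhhhhhhhhiiiiiiiiiiiiiiii

Reading off run lengths: h runs 9, 12, 15; i runs 6, 8, 10 — each is linear in n, where the shown terms are n = 3, 4, 5.
For term 6, n = 8, so the run lengths are 24, 16.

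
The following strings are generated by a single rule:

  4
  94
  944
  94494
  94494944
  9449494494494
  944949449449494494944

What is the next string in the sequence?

From term 3 onward, concatenate the last term with the second-to-last: 94·4 = 944, 944·94 = 94494, …
Continuing: 944949449449494494944 · 9449494494494 gives term 8.

9449494494494944949449449494494494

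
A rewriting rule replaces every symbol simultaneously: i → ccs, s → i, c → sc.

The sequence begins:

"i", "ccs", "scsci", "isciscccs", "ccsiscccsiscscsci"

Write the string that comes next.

scsciccsiscscsciccsiscisciscccs

Replace each of the 17 characters of ccsiscccsiscscsci in place — sc sc i ccs i sc sc sc i ccs i sc i sc i sc ccs — and concatenate.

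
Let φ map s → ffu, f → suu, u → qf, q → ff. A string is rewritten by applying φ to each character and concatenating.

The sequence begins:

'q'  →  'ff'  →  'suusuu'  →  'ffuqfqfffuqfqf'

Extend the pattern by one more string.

suusuuqfffsuuffsuusuusuuqfffsuuffsuu

Replace each of the 14 characters of ffuqfqfffuqfqf in place — suu suu qf ff suu ff suu suu suu qf ff suu ff suu — and concatenate.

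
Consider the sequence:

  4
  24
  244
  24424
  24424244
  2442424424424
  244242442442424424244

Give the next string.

2442424424424244242442442424424424

This is a Fibonacci-style word recurrence s(k) = s(k−1)·s(k−2): e.g. 24·4 = 244.
The next term joins 244242442442424424244 and 2442424424424.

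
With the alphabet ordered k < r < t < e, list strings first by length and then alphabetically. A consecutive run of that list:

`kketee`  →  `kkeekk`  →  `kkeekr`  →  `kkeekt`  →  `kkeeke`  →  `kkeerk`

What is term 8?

kkeert

Advancing 2 positions from kkeerk through kkeerk → kkeerr reaches term 8.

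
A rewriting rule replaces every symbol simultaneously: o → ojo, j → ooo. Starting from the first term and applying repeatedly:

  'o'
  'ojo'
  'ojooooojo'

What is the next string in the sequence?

ojooooojoojoojoojoojooooojo

Expanding ojooooojo: o→ojo, j→ooo, o→ojo, o→ojo, o→ojo, o→ojo, o→ojo, j→ooo, o→ojo. Concatenated: ojo ooo ojo ojo ojo ojo ojo ooo ojo.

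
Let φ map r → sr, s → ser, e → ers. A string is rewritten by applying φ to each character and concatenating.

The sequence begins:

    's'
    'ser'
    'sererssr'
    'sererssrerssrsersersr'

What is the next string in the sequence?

Rewriting the 21 symbols of sererssrerssrsersersr one by one yields ser ers sr ers sr ser ser sr ers sr ser ser sr ser ers sr ser ers sr ser sr; concatenated:

sererssrerssrsersersrerssrsersersrsererssrsererssrsersr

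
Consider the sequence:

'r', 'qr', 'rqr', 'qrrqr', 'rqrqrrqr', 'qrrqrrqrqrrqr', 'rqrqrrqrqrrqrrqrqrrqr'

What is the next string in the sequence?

This is a Fibonacci-style word recurrence s(k) = s(k−2)·s(k−1): e.g. r·qr = rqr.
So term 8 is qrrqrrqrqrrqr·rqrqrrqrqrrqrrqrqrrqr.

qrrqrrqrqrrqrrqrqrrqrqrrqrrqrqrrqr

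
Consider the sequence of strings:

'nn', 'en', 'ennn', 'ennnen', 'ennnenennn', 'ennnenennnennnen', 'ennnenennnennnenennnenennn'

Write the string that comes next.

From term 3 onward, concatenate the last term with the second-to-last: en·nn = ennn, ennn·en = ennnen, …
Continuing: ennnenennnennnenennnenennn · ennnenennnennnen gives term 8.

ennnenennnennnenennnenennnennnenennnennnen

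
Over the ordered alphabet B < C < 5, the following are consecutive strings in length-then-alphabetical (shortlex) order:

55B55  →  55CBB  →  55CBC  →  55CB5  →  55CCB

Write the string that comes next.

55CCC

The successor of 55CCB increments the rightmost position that isn't already 5 and resets every position after it to B.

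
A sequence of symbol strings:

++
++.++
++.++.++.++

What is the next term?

s(k+1) = s(k)·.·s(k) — each term doubles the last with '.' between the halves.
So the next term is two copies of ++.++.++.++ with '.' between the halves.

++.++.++.++.++.++.++.++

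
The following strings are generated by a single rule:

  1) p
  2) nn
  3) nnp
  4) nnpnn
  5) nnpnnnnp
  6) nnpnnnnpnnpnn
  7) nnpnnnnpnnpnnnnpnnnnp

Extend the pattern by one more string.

This is a Fibonacci-style word recurrence s(k) = s(k−1)·s(k−2): e.g. nn·p = nnp.
So term 8 is nnpnnnnpnnpnnnnpnnnnp·nnpnnnnpnnpnn.

nnpnnnnpnnpnnnnpnnnnpnnpnnnnpnnpnn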